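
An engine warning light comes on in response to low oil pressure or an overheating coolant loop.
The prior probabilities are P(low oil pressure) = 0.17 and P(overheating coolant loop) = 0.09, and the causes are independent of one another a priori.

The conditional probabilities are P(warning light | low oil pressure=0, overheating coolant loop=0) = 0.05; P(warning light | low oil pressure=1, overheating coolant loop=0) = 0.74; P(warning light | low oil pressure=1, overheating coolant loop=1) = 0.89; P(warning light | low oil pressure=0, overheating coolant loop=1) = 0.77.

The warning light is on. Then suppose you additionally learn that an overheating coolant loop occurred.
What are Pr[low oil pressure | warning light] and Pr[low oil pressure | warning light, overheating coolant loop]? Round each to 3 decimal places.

Pr[low oil pressure | warning light] ≈ 0.573; Pr[low oil pressure | warning light, overheating coolant loop] ≈ 0.191

P(warning light) = 0.05*0.83*0.91 + 0.77*0.83*0.09 + 0.74*0.17*0.91 + 0.89*0.17*0.09 = 0.037765 + 0.057519 + 0.114478 + 0.013617 = 0.223379
The low oil pressure-present share is 0.114478 + 0.013617 = 0.128095.
So P(low oil pressure | warning light) = 0.128095/0.223379 ≈ 0.573.

Now also conditioning on overheating coolant loop=true:
Numerator (weight on configurations with low oil pressure): 0.89*0.17 = 0.151300
Denominator P(warning light | overheating coolant loop): 0.77*0.83 + 0.89*0.17 = 0.790400
Posterior = 0.151300 / 0.790400 ≈ 0.191
— overheating coolant loop explains away the evidence for low oil pressure.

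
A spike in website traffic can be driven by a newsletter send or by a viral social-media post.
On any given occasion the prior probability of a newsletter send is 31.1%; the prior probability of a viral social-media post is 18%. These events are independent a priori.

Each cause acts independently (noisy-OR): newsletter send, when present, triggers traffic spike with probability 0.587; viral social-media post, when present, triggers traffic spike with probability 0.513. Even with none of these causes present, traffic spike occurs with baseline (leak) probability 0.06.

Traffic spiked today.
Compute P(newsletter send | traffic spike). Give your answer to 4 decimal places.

Under noisy-OR, P(traffic spike | causes) = 1 − (1−0.06)·∏(1−qᵢ) over the active causes.
Numerator (weight on configurations with newsletter send): 0.156016 + 0.045396 = 0.201412
Denominator P(traffic spike): 0.06×0.689×0.82 + 0.54222×0.689×0.18 + 0.61178×0.311×0.82 + 0.810937×0.311×0.18 = 0.302557
Posterior = 0.201412 / 0.302557 ≈ 0.6657

P(newsletter send | traffic spike) ≈ 0.6657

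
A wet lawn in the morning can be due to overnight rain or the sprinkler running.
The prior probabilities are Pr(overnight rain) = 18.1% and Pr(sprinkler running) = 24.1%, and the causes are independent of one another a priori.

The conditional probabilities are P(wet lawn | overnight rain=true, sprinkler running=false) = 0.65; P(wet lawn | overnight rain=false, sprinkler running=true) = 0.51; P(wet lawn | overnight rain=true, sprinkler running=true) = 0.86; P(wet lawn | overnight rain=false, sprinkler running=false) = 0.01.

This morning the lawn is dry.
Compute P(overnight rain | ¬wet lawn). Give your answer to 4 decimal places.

Numerator (weight on configurations with overnight rain): 0.048083 + 0.006107 = 0.054190
Normalizer over all consistent configurations: 0.99*0.819*0.759 + 0.49*0.819*0.241 + 0.35*0.181*0.759 + 0.14*0.181*0.241 = 0.766311
P(overnight rain | ¬wet lawn) = 0.054190/0.766311 ≈ 0.0707

P(overnight rain | ¬wet lawn) ≈ 0.0707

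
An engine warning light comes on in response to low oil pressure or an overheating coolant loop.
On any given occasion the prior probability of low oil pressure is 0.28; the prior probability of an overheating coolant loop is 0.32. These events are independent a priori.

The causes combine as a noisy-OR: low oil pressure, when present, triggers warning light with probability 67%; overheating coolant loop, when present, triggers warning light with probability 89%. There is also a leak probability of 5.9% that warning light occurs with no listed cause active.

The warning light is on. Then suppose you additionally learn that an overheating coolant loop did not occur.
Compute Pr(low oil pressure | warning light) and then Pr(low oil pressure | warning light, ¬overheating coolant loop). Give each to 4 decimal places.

Pr(low oil pressure | warning light) ≈ 0.4806; Pr(low oil pressure | warning light, ¬overheating coolant loop) ≈ 0.8196

Under noisy-OR, P(warning light | causes) = 1 − (1−0.059)·∏(1−qᵢ) over the active causes.
Enumerate the 4 (low oil pressure, overheating coolant loop) configurations and weight by the priors:
  P(warning light) = 0.059·0.72·0.68 + 0.89649·0.72·0.32 + 0.68947·0.28·0.68 + 0.965842·0.28·0.32
        = 0.028886 + 0.206551 + 0.131275 + 0.086539 = 0.453251
The terms with low oil pressure present sum to 0.217814, so
  P(low oil pressure | warning light) = 0.217814 / 0.453251 ≈ 0.4806

Now also conditioning on overheating coolant loop≠true:
P(warning light | ¬overheating coolant loop) = 0.059×0.72 + 0.68947×0.28 = 0.042480 + 0.193052 = 0.235532
Restricting to configurations with low oil pressure present: 0.68947×0.28 = 0.193052.
P(low oil pressure | warning light, ¬overheating coolant loop) = 0.193052 / 0.235532 ≈ 0.8196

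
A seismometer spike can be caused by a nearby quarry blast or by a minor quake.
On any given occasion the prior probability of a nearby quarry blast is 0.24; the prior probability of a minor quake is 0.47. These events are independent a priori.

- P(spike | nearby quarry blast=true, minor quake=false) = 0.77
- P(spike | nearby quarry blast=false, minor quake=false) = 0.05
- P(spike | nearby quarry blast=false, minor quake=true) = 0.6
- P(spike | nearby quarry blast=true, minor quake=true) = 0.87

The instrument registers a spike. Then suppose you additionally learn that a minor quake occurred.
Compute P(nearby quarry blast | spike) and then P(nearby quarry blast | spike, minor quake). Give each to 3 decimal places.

P(spike) = 0.05×0.76×0.53 + 0.6×0.76×0.47 + 0.77×0.24×0.53 + 0.87×0.24×0.47 = 0.020140 + 0.214320 + 0.097944 + 0.098136 = 0.430540
The nearby quarry blast-present share is 0.097944 + 0.098136 = 0.196080.
So P(nearby quarry blast | spike) = 0.196080/0.430540 ≈ 0.455.

Now also conditioning on minor quake=true:
P(spike | minor quake) = 0.6*0.76 + 0.87*0.24 = 0.456000 + 0.208800 = 0.664800
Of this, 0.208800 comes from 0.87*0.24 (the nearby quarry blast=true cases).
Hence the posterior is 0.208800/0.664800 ≈ 0.314.

P(nearby quarry blast | spike) ≈ 0.455; P(nearby quarry blast | spike, minor quake) ≈ 0.314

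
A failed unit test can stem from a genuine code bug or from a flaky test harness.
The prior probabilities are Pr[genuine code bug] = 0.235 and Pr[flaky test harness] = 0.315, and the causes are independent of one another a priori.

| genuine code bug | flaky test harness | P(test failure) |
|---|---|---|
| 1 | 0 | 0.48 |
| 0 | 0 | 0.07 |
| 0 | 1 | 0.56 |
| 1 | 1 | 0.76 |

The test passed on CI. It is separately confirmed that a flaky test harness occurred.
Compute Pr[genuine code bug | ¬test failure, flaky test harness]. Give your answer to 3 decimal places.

Weight on genuine code bug=true, given the evidence: 0.24*0.235 = 0.056400
Denominator P(¬test failure | flaky test harness): 0.44*0.765 + 0.24*0.235 = 0.393000
P(genuine code bug | ¬test failure, flaky test harness) = 0.056400/0.393000 ≈ 0.144

Pr[genuine code bug | ¬test failure, flaky test harness] ≈ 0.144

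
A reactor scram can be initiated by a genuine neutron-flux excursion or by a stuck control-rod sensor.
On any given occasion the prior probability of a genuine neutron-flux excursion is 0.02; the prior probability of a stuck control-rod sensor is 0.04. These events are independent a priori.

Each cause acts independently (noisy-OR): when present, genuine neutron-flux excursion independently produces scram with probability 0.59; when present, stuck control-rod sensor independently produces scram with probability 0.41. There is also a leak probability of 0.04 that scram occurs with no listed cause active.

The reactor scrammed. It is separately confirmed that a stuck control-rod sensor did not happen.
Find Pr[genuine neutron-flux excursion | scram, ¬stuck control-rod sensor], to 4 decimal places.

Pr[genuine neutron-flux excursion | scram, ¬stuck control-rod sensor] ≈ 0.2363

Under noisy-OR, P(scram | causes) = 1 − (1−0.04)·∏(1−qᵢ) over the active causes.
P(scram | ¬stuck control-rod sensor) = 0.04·0.98 + 0.6064·0.02 = 0.039200 + 0.012128 = 0.051328
Of this, 0.012128 comes from 0.6064·0.02 (the genuine neutron-flux excursion=true cases).
P(genuine neutron-flux excursion | scram, ¬stuck control-rod sensor) = 0.012128 / 0.051328 ≈ 0.2363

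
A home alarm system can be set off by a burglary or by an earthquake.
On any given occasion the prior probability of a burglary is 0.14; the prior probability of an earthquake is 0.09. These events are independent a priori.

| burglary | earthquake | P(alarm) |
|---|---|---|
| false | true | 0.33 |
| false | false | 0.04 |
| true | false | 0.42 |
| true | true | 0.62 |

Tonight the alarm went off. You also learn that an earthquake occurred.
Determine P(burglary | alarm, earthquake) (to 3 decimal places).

P(burglary | alarm, earthquake) ≈ 0.234

Enumerate both values of burglary and weight by the priors:
  P(alarm | earthquake) = 0.33*0.86 + 0.62*0.14
        = 0.283800 + 0.086800 = 0.370600
Configurations with burglary contribute 0.086800, so
  P(burglary | alarm, earthquake) = 0.086800 / 0.370600 ≈ 0.234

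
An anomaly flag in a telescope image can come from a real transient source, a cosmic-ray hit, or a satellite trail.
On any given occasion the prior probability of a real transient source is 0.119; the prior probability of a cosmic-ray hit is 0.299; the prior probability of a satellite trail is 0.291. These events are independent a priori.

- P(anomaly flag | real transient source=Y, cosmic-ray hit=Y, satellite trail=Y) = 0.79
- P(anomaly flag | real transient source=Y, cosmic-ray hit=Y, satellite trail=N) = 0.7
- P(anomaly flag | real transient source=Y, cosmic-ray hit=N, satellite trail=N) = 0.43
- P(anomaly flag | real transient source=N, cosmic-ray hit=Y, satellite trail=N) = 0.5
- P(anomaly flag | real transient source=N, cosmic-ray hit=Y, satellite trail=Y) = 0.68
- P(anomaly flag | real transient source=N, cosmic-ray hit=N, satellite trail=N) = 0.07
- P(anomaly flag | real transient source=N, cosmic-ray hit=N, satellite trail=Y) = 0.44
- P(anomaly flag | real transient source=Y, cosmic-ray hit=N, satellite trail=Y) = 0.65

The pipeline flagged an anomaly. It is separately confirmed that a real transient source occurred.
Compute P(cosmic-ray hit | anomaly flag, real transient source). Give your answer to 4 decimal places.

P(anomaly flag | real transient source) = 0.43*0.701*0.709 + 0.65*0.701*0.291 + 0.7*0.299*0.709 + 0.79*0.299*0.291 = 0.213714 + 0.132594 + 0.148394 + 0.068737 = 0.563439
The cosmic-ray hit-present share is 0.148394 + 0.068737 = 0.217131.
P(cosmic-ray hit | anomaly flag, real transient source) = 0.217131 / 0.563439 ≈ 0.3854

P(cosmic-ray hit | anomaly flag, real transient source) ≈ 0.3854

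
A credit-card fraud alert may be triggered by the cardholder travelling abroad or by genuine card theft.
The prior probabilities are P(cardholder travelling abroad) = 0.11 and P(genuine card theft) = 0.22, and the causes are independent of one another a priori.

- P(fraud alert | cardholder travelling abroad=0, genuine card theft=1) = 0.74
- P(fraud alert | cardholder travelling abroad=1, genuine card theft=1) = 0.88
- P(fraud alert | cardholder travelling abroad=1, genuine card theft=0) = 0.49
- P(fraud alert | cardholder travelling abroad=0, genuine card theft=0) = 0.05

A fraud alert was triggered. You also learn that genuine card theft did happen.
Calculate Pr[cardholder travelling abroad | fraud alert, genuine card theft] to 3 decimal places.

P(fraud alert | genuine card theft) = 0.74*0.89 + 0.88*0.11 = 0.658600 + 0.096800 = 0.755400
The cardholder travelling abroad-present share is 0.88*0.11 = 0.096800.
P(cardholder travelling abroad | fraud alert, genuine card theft) = 0.096800 / 0.755400 ≈ 0.128

Pr[cardholder travelling abroad | fraud alert, genuine card theft] ≈ 0.128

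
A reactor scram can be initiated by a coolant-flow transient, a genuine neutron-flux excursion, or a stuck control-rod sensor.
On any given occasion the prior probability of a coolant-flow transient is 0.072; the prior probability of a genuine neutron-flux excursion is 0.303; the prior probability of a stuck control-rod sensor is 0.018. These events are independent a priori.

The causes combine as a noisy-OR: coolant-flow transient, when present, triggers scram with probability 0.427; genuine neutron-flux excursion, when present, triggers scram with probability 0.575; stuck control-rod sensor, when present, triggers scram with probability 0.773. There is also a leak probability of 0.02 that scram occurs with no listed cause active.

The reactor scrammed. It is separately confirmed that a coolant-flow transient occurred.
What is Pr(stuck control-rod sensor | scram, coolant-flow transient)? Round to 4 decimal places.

Pr(stuck control-rod sensor | scram, coolant-flow transient) ≈ 0.0297

Under noisy-OR, P(scram | causes) = 1 − (1−0.02)·∏(1−qᵢ) over the active causes.
Numerator (weight on configurations with stuck control-rod sensor): 0.010947 + 0.005159 = 0.016106
Denominator P(scram | coolant-flow transient): 0.43846·0.697·0.982 + 0.87253·0.697·0.018 + 0.761346·0.303·0.982 + 0.945825·0.303·0.018 = 0.542747
Posterior = 0.016106 / 0.542747 ≈ 0.0297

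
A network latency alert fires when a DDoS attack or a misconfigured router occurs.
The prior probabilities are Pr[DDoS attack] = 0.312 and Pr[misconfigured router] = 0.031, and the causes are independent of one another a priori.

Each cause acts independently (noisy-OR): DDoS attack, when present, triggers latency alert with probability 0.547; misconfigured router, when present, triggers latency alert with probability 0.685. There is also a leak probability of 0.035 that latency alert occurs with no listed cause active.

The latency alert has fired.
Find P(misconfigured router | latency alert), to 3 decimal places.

P(misconfigured router | latency alert) ≈ 0.107

Under noisy-OR, P(latency alert | causes) = 1 − (1−0.035)·∏(1−qᵢ) over the active causes.
For the numerator, keep only misconfigured router=true terms: 0.014845 + 0.008340 = 0.023185
Denominator P(latency alert): 0.035·0.688·0.969 + 0.696025·0.688·0.031 + 0.562855·0.312·0.969 + 0.862299·0.312·0.031 = 0.216686
P(misconfigured router | latency alert) = 0.023185/0.216686 ≈ 0.107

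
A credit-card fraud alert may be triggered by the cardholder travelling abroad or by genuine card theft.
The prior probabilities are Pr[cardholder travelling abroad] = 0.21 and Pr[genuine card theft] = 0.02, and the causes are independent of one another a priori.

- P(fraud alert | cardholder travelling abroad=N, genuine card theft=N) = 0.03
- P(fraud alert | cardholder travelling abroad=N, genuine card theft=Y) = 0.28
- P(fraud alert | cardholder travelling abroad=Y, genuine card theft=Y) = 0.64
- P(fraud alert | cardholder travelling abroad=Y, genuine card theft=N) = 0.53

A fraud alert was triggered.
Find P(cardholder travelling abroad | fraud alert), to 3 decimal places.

P(cardholder travelling abroad | fraud alert) ≈ 0.802

Weight on cardholder travelling abroad=true, given the evidence: 0.109074 + 0.002688 = 0.111762
The normalizing constant is 0.03×0.79×0.98 + 0.28×0.79×0.02 + 0.53×0.21×0.98 + 0.64×0.21×0.02 = 0.139412
Posterior = 0.111762 / 0.139412 ≈ 0.802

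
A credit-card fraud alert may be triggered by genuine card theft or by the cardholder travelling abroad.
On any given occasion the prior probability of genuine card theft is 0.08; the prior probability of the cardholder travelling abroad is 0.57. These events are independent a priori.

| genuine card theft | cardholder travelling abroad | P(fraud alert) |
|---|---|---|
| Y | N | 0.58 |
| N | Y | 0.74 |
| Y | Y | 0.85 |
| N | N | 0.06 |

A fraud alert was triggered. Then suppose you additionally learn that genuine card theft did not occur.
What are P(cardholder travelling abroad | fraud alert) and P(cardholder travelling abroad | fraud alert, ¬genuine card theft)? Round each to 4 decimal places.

Numerator (weight on configurations with cardholder travelling abroad): 0.388056 + 0.038760 = 0.426816
Normalizer over all consistent configurations: 0.06×0.92×0.43 + 0.74×0.92×0.57 + 0.58×0.08×0.43 + 0.85×0.08×0.57 = 0.470504
Posterior = 0.426816 / 0.470504 ≈ 0.9071

Now also conditioning on genuine card theft≠true:
By total probability over both values of cardholder travelling abroad:
  P(fraud alert | ¬genuine card theft) = 0.06×0.43 + 0.74×0.57
        = 0.025800 + 0.421800 = 0.447600
The terms with cardholder travelling abroad present sum to 0.421800, so
  P(cardholder travelling abroad | fraud alert, ¬genuine card theft) = 0.421800 / 0.447600 ≈ 0.9424

P(cardholder travelling abroad | fraud alert) ≈ 0.9071; P(cardholder travelling abroad | fraud alert, ¬genuine card theft) ≈ 0.9424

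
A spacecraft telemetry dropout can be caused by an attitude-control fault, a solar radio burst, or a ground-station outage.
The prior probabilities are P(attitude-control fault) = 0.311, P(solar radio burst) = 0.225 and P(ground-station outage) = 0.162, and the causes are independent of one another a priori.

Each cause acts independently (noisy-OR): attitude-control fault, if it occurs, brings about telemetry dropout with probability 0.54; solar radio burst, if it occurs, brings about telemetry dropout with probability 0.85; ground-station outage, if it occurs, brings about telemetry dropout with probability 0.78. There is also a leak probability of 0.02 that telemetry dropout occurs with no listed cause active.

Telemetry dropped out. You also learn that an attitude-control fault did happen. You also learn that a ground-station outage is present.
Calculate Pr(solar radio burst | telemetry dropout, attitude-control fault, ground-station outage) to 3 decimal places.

Under noisy-OR, P(telemetry dropout | causes) = 1 − (1−0.02)·∏(1−qᵢ) over the active causes.
For the numerator, keep only solar radio burst=true terms: 0.985124·0.225 = 0.221653
Denominator P(telemetry dropout | attitude-control fault, ground-station outage): 0.900824·0.775 + 0.985124·0.225 = 0.919792
Posterior = 0.221653 / 0.919792 ≈ 0.241

Pr(solar radio burst | telemetry dropout, attitude-control fault, ground-station outage) ≈ 0.241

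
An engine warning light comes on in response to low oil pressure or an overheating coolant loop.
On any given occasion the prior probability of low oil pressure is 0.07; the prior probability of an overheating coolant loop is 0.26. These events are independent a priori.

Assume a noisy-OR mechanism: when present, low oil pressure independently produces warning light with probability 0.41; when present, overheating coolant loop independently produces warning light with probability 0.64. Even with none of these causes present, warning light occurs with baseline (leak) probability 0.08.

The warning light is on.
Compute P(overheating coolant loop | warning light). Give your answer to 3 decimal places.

Under noisy-OR, P(warning light | causes) = 1 − (1−0.08)·∏(1−qᵢ) over the active causes.
P(warning light) = 0.08·0.93·0.74 + 0.6688·0.93·0.26 + 0.4572·0.07·0.74 + 0.804592·0.07·0.26 = 0.055056 + 0.161716 + 0.023683 + 0.014644 = 0.255099
Of this, 0.176360 comes from 0.161716 + 0.014644 (the overheating coolant loop=true cases).
So P(overheating coolant loop | warning light) = 0.176360/0.255099 ≈ 0.691.

P(overheating coolant loop | warning light) ≈ 0.691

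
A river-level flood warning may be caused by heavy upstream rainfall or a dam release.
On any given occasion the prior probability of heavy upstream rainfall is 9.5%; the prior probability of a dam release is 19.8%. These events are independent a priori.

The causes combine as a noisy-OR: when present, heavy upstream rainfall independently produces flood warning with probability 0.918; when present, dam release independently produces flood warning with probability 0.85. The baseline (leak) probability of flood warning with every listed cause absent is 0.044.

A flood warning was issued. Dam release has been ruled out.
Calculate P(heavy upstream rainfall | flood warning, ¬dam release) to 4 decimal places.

Under noisy-OR, P(flood warning | causes) = 1 − (1−0.044)·∏(1−qᵢ) over the active causes.
P(flood warning | ¬dam release) = 0.044×0.905 + 0.921608×0.095 = 0.039820 + 0.087553 = 0.127373
Restricting to configurations with heavy upstream rainfall present: 0.921608×0.095 = 0.087553.
P(heavy upstream rainfall | flood warning, ¬dam release) = 0.087553 / 0.127373 ≈ 0.6874

P(heavy upstream rainfall | flood warning, ¬dam release) ≈ 0.6874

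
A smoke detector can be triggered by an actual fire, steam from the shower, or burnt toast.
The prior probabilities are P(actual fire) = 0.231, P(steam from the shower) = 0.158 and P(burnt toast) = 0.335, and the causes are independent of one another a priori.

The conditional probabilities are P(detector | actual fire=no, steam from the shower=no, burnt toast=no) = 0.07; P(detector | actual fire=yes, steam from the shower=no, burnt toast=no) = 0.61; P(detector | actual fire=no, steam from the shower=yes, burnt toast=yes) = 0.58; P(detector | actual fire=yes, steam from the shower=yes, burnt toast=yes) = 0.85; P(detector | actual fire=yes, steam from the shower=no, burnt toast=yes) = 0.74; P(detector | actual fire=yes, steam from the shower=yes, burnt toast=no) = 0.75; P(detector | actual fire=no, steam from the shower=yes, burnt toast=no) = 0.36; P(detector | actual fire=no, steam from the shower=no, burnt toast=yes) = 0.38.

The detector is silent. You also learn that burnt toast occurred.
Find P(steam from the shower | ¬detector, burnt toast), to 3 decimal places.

P(steam from the shower | ¬detector, burnt toast) ≈ 0.111

P(¬detector | burnt toast) = 0.62·0.769·0.842 + 0.42·0.769·0.158 + 0.26·0.231·0.842 + 0.15·0.231·0.158 = 0.401449 + 0.051031 + 0.050571 + 0.005475 = 0.508526
Of this, 0.056506 comes from 0.051031 + 0.005475 (the steam from the shower=true cases).
So P(steam from the shower | ¬detector, burnt toast) = 0.056506/0.508526 ≈ 0.111.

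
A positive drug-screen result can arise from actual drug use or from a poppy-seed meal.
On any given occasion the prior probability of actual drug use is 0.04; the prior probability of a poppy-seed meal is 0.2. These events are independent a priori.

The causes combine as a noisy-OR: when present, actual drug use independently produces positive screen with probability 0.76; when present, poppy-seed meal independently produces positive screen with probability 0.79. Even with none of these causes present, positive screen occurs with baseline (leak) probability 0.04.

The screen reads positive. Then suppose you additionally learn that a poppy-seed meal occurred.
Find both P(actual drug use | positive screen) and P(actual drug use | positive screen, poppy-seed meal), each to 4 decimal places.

P(actual drug use | positive screen) ≈ 0.1491; P(actual drug use | positive screen, poppy-seed meal) ≈ 0.0473

Under noisy-OR, P(positive screen | causes) = 1 − (1−0.04)·∏(1−qᵢ) over the active causes.
By total probability over the 4 (actual drug use, poppy-seed meal) configurations:
  P(positive screen) = 0.04×0.96×0.8 + 0.7984×0.96×0.2 + 0.7696×0.04×0.8 + 0.951616×0.04×0.2
        = 0.030720 + 0.153293 + 0.024627 + 0.007613 = 0.216253
Configurations with actual drug use contribute 0.032240, so
  P(actual drug use | positive screen) = 0.032240 / 0.216253 ≈ 0.1491

Now also conditioning on poppy-seed meal=true:
P(positive screen | poppy-seed meal) = 0.7984×0.96 + 0.951616×0.04 = 0.766464 + 0.038065 = 0.804529
Restricting to configurations with actual drug use present: 0.951616×0.04 = 0.038065.
So P(actual drug use | positive screen, poppy-seed meal) = 0.038065/0.804529 ≈ 0.0473.
The drop from 0.1491 to 0.0473 is the explaining-away (discounting) effect.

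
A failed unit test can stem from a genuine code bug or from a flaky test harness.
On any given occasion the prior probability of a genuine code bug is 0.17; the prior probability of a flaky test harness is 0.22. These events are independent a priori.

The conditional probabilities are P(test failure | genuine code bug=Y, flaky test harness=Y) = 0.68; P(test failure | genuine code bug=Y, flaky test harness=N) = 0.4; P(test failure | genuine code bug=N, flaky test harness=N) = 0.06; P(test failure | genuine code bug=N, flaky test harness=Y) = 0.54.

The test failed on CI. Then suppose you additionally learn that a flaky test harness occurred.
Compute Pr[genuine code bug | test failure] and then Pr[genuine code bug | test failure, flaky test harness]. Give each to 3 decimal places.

Pr[genuine code bug | test failure] ≈ 0.363; Pr[genuine code bug | test failure, flaky test harness] ≈ 0.205

For the numerator, keep only genuine code bug=true terms: 0.053040 + 0.025432 = 0.078472
The normalizing constant is 0.06·0.83·0.78 + 0.54·0.83·0.22 + 0.4·0.17·0.78 + 0.68·0.17·0.22 = 0.215920
Posterior = 0.078472 / 0.215920 ≈ 0.363

Now also conditioning on flaky test harness=true:
P(test failure | flaky test harness) = 0.54*0.83 + 0.68*0.17 = 0.448200 + 0.115600 = 0.563800
Of this, 0.115600 comes from 0.68*0.17 (the genuine code bug=true cases).
Hence the posterior is 0.115600/0.563800 ≈ 0.205.
This is intercausal reasoning (explaining away): once flaky test harness accounts for the test failure, genuine code bug becomes less likely.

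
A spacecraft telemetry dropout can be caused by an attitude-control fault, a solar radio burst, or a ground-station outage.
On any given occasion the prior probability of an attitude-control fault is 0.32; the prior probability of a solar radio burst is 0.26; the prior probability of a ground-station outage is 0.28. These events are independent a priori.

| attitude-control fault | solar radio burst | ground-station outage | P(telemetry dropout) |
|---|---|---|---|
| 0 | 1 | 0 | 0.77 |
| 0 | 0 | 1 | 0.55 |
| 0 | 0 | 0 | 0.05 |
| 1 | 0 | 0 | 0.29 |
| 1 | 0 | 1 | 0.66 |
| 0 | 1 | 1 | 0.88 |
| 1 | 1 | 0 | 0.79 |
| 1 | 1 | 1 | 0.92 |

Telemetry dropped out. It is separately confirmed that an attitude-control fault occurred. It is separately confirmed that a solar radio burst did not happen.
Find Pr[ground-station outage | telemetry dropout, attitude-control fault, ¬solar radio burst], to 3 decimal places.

Pr[ground-station outage | telemetry dropout, attitude-control fault, ¬solar radio burst] ≈ 0.470

For the numerator, keep only ground-station outage=true terms: 0.66·0.28 = 0.184800
Denominator P(telemetry dropout | attitude-control fault, ¬solar radio burst): 0.29·0.72 + 0.66·0.28 = 0.393600
Posterior = 0.184800 / 0.393600 ≈ 0.470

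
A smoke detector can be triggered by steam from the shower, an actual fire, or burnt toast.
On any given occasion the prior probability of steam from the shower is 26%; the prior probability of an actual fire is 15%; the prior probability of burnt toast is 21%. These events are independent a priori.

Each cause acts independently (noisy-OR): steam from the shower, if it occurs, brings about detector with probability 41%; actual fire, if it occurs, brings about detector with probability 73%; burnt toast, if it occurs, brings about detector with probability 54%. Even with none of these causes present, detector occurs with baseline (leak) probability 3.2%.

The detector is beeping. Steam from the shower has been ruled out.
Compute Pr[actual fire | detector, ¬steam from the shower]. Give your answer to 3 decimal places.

Pr[actual fire | detector, ¬steam from the shower] ≈ 0.489

Under noisy-OR, P(detector | causes) = 1 − (1−0.032)·∏(1−qᵢ) over the active causes.
Enumerate the 4 (actual fire, burnt toast) configurations and weight by the priors:
  P(detector | ¬steam from the shower) = 0.032·0.85·0.79 + 0.55472·0.85·0.21 + 0.73864·0.15·0.79 + 0.879774·0.15·0.21
        = 0.021488 + 0.099018 + 0.087529 + 0.027713 = 0.235748
The terms with actual fire present sum to 0.115242, so
  P(actual fire | detector, ¬steam from the shower) = 0.115242 / 0.235748 ≈ 0.489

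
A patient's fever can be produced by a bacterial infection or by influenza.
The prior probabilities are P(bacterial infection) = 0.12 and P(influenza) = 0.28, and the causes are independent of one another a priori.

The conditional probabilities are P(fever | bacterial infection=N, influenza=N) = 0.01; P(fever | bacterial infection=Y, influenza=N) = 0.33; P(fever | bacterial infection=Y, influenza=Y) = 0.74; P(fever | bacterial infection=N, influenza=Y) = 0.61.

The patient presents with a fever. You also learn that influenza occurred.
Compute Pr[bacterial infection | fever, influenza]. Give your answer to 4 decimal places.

Pr[bacterial infection | fever, influenza] ≈ 0.1419

P(fever | influenza) = 0.61*0.88 + 0.74*0.12 = 0.536800 + 0.088800 = 0.625600
The bacterial infection-present share is 0.74*0.12 = 0.088800.
Hence the posterior is 0.088800/0.625600 ≈ 0.1419.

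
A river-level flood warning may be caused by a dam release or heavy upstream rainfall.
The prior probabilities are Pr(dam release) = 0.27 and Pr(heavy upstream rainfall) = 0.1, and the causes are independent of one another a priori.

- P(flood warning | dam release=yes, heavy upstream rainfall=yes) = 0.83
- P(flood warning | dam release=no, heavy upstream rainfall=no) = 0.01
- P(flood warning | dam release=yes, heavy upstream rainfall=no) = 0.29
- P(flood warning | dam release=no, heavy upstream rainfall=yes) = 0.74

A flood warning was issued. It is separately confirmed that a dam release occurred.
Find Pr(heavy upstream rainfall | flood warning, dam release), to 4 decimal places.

Enumerate both values of heavy upstream rainfall and weight by the priors:
  P(flood warning | dam release) = 0.29·0.9 + 0.83·0.1
        = 0.261000 + 0.083000 = 0.344000
Configurations with heavy upstream rainfall contribute 0.083000, so
  P(heavy upstream rainfall | flood warning, dam release) = 0.083000 / 0.344000 ≈ 0.2413

Pr(heavy upstream rainfall | flood warning, dam release) ≈ 0.2413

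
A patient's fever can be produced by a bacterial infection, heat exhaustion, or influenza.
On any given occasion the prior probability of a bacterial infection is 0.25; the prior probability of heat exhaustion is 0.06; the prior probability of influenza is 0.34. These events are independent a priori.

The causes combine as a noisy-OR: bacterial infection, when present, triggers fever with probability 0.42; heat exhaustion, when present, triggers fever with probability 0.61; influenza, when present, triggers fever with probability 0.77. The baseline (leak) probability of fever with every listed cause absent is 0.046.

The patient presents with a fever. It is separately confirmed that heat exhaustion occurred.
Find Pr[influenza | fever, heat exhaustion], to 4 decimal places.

Under noisy-OR, P(fever | causes) = 1 − (1−0.046)·∏(1−qᵢ) over the active causes.
Sum P(fever|·) weighted by the priors over the 4 (bacterial infection, influenza) configurations:
  P(fever | heat exhaustion) = 0.62794*0.75*0.66 + 0.914426*0.75*0.34 + 0.784205*0.25*0.66 + 0.950367*0.25*0.34
        = 0.310830 + 0.233179 + 0.129394 + 0.080781 = 0.754184
Keeping only the influenza-present terms gives 0.313960, so
  P(influenza | fever, heat exhaustion) = 0.313960 / 0.754184 ≈ 0.4163

Pr[influenza | fever, heat exhaustion] ≈ 0.4163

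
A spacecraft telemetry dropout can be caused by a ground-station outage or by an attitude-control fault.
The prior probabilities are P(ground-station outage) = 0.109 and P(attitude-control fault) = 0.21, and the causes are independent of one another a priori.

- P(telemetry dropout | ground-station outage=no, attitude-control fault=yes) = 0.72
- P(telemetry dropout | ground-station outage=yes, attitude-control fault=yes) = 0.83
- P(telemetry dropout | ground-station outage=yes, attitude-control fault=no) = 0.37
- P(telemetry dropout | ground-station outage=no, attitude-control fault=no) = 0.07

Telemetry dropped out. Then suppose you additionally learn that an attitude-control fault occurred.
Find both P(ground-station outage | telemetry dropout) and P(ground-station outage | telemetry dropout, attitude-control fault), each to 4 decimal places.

By total probability over the 4 (ground-station outage, attitude-control fault) configurations:
  P(telemetry dropout) = 0.07×0.891×0.79 + 0.72×0.891×0.21 + 0.37×0.109×0.79 + 0.83×0.109×0.21
        = 0.049272 + 0.134719 + 0.031861 + 0.018999 = 0.234851
Keeping only the ground-station outage-present terms gives 0.050860, so
  P(ground-station outage | telemetry dropout) = 0.050860 / 0.234851 ≈ 0.2166

With the extra evidence:
For the numerator, keep only ground-station outage=true terms: 0.83·0.109 = 0.090470
Denominator P(telemetry dropout | attitude-control fault): 0.72·0.891 + 0.83·0.109 = 0.731990
Posterior = 0.090470 / 0.731990 ≈ 0.1236
The drop from 0.2166 to 0.1236 is the explaining-away (discounting) effect.

P(ground-station outage | telemetry dropout) ≈ 0.2166; P(ground-station outage | telemetry dropout, attitude-control fault) ≈ 0.1236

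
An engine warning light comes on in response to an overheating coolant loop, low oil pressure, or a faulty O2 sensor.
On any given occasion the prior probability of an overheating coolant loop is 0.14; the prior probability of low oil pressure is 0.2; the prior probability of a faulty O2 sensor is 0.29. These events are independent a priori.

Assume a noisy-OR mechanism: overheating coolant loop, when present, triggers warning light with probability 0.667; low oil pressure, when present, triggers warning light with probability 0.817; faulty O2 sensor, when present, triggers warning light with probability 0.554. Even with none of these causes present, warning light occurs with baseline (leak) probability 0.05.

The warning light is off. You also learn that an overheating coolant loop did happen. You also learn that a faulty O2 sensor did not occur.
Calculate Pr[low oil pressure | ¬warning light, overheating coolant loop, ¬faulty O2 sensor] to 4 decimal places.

Under noisy-OR, P(warning light | causes) = 1 − (1−0.05)·∏(1−qᵢ) over the active causes.
P(¬warning light | overheating coolant loop, ¬faulty O2 sensor) = 0.31635×0.8 + 0.057892×0.2 = 0.253080 + 0.011578 = 0.264658
Of this, 0.011578 comes from 0.057892×0.2 (the low oil pressure=true cases).
So P(low oil pressure | ¬warning light, overheating coolant loop, ¬faulty O2 sensor) = 0.011578/0.264658 ≈ 0.0437.

Pr[low oil pressure | ¬warning light, overheating coolant loop, ¬faulty O2 sensor] ≈ 0.0437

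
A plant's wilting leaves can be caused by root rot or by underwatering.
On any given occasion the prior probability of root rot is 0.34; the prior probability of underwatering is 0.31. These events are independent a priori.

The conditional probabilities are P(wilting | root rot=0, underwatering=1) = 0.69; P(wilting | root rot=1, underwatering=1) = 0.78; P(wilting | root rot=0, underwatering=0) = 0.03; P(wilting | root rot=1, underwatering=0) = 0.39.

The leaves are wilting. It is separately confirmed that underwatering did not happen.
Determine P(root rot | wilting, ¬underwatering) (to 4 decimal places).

P(wilting | ¬underwatering) = 0.03*0.66 + 0.39*0.34 = 0.019800 + 0.132600 = 0.152400
Of this, 0.132600 comes from 0.39*0.34 (the root rot=true cases).
So P(root rot | wilting, ¬underwatering) = 0.132600/0.152400 ≈ 0.8701.

P(root rot | wilting, ¬underwatering) ≈ 0.8701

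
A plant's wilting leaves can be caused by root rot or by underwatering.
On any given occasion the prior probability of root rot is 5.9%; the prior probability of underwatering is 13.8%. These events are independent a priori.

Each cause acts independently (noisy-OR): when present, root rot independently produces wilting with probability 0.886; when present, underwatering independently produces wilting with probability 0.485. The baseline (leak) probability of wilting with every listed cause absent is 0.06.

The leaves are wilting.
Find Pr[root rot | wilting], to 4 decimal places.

Pr[root rot | wilting] ≈ 0.3146

Under noisy-OR, P(wilting | causes) = 1 − (1−0.06)·∏(1−qᵢ) over the active causes.
Sum P(wilting|·) weighted by the priors over the 4 (root rot, underwatering) configurations:
  P(wilting) = 0.06×0.941×0.862 + 0.5159×0.941×0.138 + 0.89284×0.059×0.862 + 0.944813×0.059×0.138
        = 0.048669 + 0.066994 + 0.045408 + 0.007693 = 0.168764
Configurations with root rot contribute 0.053101, so
  P(root rot | wilting) = 0.053101 / 0.168764 ≈ 0.3146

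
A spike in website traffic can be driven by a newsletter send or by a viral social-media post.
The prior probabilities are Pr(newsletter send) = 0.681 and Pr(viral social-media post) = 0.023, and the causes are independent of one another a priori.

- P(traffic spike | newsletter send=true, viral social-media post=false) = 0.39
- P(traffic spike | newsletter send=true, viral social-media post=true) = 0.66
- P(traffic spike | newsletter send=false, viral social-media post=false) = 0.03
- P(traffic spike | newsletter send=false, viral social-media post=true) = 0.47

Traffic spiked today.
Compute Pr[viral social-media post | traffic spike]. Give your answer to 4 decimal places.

Pr[viral social-media post | traffic spike] ≈ 0.0488

Weight on viral social-media post=true, given the evidence: 0.003448 + 0.010338 = 0.013786
Normalizer over all consistent configurations: 0.03·0.319·0.977 + 0.47·0.319·0.023 + 0.39·0.681·0.977 + 0.66·0.681·0.023 = 0.282617
P(viral social-media post | traffic spike) = 0.013786/0.282617 ≈ 0.0488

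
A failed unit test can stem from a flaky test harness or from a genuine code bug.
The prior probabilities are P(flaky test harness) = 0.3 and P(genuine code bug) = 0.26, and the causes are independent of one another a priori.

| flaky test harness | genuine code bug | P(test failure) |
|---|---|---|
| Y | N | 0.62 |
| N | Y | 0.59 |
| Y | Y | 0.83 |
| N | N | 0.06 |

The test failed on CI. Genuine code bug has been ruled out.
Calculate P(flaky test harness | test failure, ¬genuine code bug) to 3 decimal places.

P(flaky test harness | test failure, ¬genuine code bug) ≈ 0.816

Sum P(test failure|·) weighted by the priors over both values of flaky test harness:
  P(test failure | ¬genuine code bug) = 0.06·0.7 + 0.62·0.3
        = 0.042000 + 0.186000 = 0.228000
The terms with flaky test harness present sum to 0.186000, so
  P(flaky test harness | test failure, ¬genuine code bug) = 0.186000 / 0.228000 ≈ 0.816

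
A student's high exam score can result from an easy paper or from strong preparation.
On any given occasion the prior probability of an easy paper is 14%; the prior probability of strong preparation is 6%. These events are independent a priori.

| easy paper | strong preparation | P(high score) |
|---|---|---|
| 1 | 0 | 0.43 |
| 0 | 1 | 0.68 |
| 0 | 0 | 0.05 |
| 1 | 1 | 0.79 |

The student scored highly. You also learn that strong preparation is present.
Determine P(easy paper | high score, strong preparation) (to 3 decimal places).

P(easy paper | high score, strong preparation) ≈ 0.159

For the numerator, keep only easy paper=true terms: 0.79·0.14 = 0.110600
Normalizer over all consistent configurations: 0.68·0.86 + 0.79·0.14 = 0.695400
P(easy paper | high score, strong preparation) = 0.110600/0.695400 ≈ 0.159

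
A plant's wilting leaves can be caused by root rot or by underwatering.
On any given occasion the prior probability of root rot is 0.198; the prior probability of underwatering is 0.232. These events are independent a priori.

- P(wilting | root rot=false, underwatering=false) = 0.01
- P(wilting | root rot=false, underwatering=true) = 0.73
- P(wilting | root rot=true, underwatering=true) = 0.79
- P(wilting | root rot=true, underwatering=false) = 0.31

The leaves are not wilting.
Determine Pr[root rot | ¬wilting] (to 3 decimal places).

Pr[root rot | ¬wilting] ≈ 0.148

P(¬wilting) = 0.99·0.802·0.768 + 0.27·0.802·0.232 + 0.69·0.198·0.768 + 0.21·0.198·0.232 = 0.609777 + 0.050237 + 0.104924 + 0.009647 = 0.774585
Restricting to configurations with root rot present: 0.104924 + 0.009647 = 0.114571.
So P(root rot | ¬wilting) = 0.114571/0.774585 ≈ 0.148.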